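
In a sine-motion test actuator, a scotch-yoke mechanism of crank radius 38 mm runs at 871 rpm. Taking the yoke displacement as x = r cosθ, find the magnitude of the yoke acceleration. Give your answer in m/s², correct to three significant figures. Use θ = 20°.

ω = 91.21 rad/s (from 871 rpm).
x = r cosθ ⇒ ẍ = −rω² cosθ (ω constant).
|a| = rω²|cosθ| = 0.038·(91.21)²·|cos 20°| = 297.07 m/s².

297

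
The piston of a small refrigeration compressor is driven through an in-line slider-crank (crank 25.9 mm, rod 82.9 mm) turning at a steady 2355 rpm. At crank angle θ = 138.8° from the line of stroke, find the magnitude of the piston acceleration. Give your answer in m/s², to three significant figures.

ω = 2π·2355/60 = 246.6 rad/s
x(θ) = r cosθ + √(L² − r² sin²θ); with ω constant, a = ω²·d²x/dθ².
d²x/dθ² = −r cosθ − r²(cos2θ)/√u − r⁴ sin²2θ/(4u^{3/2}),  u = L² − r² sin²θ = 0.00658136 m².
Substituting r = 0.0259 m, L = 0.0829 m, θ = 138.8°: d²x/dθ² = +0.018187 m.
a = ω²·d²x/dθ² = (246.6)²·(+0.018187) = +1106.1 m/s²;  |a| = 1106.1 m/s².

1110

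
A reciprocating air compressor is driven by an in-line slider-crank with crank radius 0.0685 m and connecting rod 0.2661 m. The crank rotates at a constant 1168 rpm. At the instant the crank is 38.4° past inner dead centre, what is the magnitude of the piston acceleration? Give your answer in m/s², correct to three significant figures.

868

ω = 2π·1168/60 = 122.3 rad/s
x(θ) = r cosθ + √(L² − r² sin²θ); with ω constant, a = ω²·d²x/dθ².
d²x/dθ² = −r cosθ − r²(cos2θ)/√u − r⁴ sin²2θ/(4u^{3/2}),  u = L² − r² sin²θ = 0.0689988 m².
Substituting r = 0.0685 m, L = 0.2661 m, θ = 38.4°: d²x/dθ² = -0.05805 m.
a = ω²·d²x/dθ² = (122.3)²·(-0.05805) = -868.45 m/s²;  |a| = 868.45 m/s².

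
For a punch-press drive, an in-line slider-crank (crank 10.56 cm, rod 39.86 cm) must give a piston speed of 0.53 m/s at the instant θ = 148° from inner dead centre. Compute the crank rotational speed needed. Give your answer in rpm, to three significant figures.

117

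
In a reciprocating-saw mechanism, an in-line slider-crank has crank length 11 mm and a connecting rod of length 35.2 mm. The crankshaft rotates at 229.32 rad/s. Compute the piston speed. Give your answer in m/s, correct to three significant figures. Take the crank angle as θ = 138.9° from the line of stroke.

ω = 229.3 rad/s
For an in-line slider-crank, x = r cosθ + √(L² − r² sin²θ), so v = −rω sinθ·[1 + r cosθ/√(L² − r² sin²θ)].
With r = 0.011 m, L = 0.0352 m, θ = 138.9°: √(L² − r² sin²θ) = 0.034449 m.
v = −0.011·229.3·0.65738·[1 + 0.011·-0.75356/0.034449] = -1.2592 m/s.
|v| = 1.2592 m/s.

1.26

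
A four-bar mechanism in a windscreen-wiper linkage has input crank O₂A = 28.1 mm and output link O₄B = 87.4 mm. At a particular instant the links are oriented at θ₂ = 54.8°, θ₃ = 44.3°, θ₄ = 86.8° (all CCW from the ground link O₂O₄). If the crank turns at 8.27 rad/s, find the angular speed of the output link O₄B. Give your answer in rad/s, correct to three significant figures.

0.717

ω₂ = 8.27 rad/s
Differentiating the loop-closure r₂e^{iθ₂}+r₃e^{iθ₃}=r₁+r₄e^{iθ₄} gives r₂ω₂e^{iθ₂}+r₃ω₃e^{iθ₃}=r₄ω₄e^{iθ₄}.
Eliminating the other unknown: ω₄ = r₂ω₂ sin(θ₂−θ₃) / [r₄ sin(θ₄−θ₃)].
Numerator sine = +0.18224; denominator sine = +0.67559.
Result = 0.0281·8.27·(+0.18224) / (0.0874·(+0.67559)) = +0.71722 rad/s; magnitude 0.71722 rad/s.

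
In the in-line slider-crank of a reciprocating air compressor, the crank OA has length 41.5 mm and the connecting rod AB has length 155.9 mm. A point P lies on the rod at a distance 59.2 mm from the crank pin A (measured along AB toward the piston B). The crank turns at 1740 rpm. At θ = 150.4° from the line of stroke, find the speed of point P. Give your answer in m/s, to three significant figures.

ω = 182.2 rad/s.  Crank-pin speed |V_A| = rω = 7.5618 m/s, perpendicular to OA.
Rod angle: sinφ = −(r/L) sinθ ⇒ φ = -7.555°; ω_rod = −rω cosθ/√(L²−r²sin²θ) = +42.544 rad/s.
V_P = V_A + ω_rod × AP, with AP = 0.0592 m along the rod.
Components: V_Px = −rω sinθ − a·ω_rod·sinφ = -3.4039 m/s;  V_Py = rω cosθ + a·ω_rod·cosφ = -4.0782 m/s.
|V_P| = √(V_Px² + V_Py²) = 5.3121 m/s.

5.31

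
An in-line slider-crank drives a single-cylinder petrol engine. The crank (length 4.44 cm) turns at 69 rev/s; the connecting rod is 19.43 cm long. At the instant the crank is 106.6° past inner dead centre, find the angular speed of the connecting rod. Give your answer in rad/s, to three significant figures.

29.0

ω = 433.5 rad/s (converted from 69 rev/s).
The rod makes angle φ with the slider axis where L sinφ = r sinθ; differentiating, L cosφ·φ̇ = r ω cosθ.
L cosφ = √(L² − r² sin²θ) = 0.18958 m.
|ω_rod| = r ω |cosθ| / √(L² − r² sin²θ) = 0.0444·433.5·0.28569/0.18958 = 29.007 rad/s.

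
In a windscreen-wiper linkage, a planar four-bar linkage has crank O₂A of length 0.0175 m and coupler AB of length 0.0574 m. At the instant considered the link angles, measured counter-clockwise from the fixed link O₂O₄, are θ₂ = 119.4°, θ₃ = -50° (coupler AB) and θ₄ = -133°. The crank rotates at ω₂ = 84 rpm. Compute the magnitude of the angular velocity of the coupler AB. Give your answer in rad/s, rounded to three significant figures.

ω₂ = 8.796 rad/s (from 84 rpm).
Differentiating the loop-closure r₂e^{iθ₂}+r₃e^{iθ₃}=r₁+r₄e^{iθ₄} gives r₂ω₂e^{iθ₂}+r₃ω₃e^{iθ₃}=r₄ω₄e^{iθ₄}.
Eliminating the other unknown: ω₃ = r₂ω₂ sin(θ₄−θ₂) / [r₃ sin(θ₃−θ₄)].
Numerator sine = +0.95319; denominator sine = +0.99255.
Result = 0.0175·8.796·(+0.95319) / (0.0574·(+0.99255)) = +2.5755 rad/s; magnitude 2.5755 rad/s.

2.58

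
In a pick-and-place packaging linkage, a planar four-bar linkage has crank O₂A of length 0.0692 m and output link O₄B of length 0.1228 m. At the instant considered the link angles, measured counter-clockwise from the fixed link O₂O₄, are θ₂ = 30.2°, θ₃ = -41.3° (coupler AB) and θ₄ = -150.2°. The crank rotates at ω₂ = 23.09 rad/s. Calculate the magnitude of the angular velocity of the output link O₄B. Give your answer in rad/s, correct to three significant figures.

13.0

ω₂ = 23.09 rad/s
Differentiating the loop-closure r₂e^{iθ₂}+r₃e^{iθ₃}=r₁+r₄e^{iθ₄} gives r₂ω₂e^{iθ₂}+r₃ω₃e^{iθ₃}=r₄ω₄e^{iθ₄}.
Eliminating the other unknown: ω₄ = r₂ω₂ sin(θ₂−θ₃) / [r₄ sin(θ₄−θ₃)].
Numerator sine = +0.94832; denominator sine = -0.94609.
Result = 0.0692·23.09·(+0.94832) / (0.1228·(-0.94609)) = -13.042 rad/s; magnitude 13.042 rad/s.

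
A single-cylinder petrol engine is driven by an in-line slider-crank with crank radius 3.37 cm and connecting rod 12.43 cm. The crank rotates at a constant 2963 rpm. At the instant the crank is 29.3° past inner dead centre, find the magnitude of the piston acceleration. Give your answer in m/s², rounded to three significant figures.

ω = 2π·2963/60 = 310.3 rad/s
x(θ) = r cosθ + √(L² − r² sin²θ); with ω constant, a = ω²·d²x/dθ².
d²x/dθ² = −r cosθ − r²(cos2θ)/√u − r⁴ sin²2θ/(4u^{3/2}),  u = L² − r² sin²θ = 0.0151785 m².
Substituting r = 0.0337 m, L = 0.1243 m, θ = 29.3°: d²x/dθ² = -0.034317 m.
a = ω²·d²x/dθ² = (310.3)²·(-0.034317) = -3303.9 m/s²;  |a| = 3303.9 m/s².

3300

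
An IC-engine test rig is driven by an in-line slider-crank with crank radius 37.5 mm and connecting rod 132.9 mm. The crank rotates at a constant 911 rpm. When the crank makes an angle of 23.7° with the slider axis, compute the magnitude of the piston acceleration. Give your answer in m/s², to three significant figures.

ω = 2π·911/60 = 95.4 rad/s
x(θ) = r cosθ + √(L² − r² sin²θ); with ω constant, a = ω²·d²x/dθ².
d²x/dθ² = −r cosθ − r²(cos2θ)/√u − r⁴ sin²2θ/(4u^{3/2}),  u = L² − r² sin²θ = 0.0174352 m².
Substituting r = 0.0375 m, L = 0.1329 m, θ = 23.7°: d²x/dθ² = -0.041662 m.
a = ω²·d²x/dθ² = (95.4)²·(-0.041662) = -379.17 m/s²;  |a| = 379.17 m/s².

379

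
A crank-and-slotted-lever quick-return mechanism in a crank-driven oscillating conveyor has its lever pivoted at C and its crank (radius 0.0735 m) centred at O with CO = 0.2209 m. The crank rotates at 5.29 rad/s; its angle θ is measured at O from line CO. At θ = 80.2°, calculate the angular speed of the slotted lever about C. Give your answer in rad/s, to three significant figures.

0.723

ω = 5.29 rad/s
Crank pin A relative to C: A = (d + r cosθ, r sinθ); lever angle φ = atan2(r sinθ, d + r cosθ).
Differentiating tanφ: φ̇ = rω(d cosθ + r)/(d² + r² + 2dr cosθ).
d² + r² + 2dr cosθ = |CA|² = 0.0597262 m²;  d cosθ + r = +0.1111 m.
|ω_lever| = |0.0735·5.29·+0.1111| / 0.0597262 = 0.72325 rad/s.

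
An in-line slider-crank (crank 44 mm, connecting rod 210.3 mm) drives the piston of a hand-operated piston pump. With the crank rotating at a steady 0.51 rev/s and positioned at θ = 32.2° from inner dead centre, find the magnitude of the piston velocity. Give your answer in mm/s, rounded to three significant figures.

88.5

ω = 2π·0.51 = 3.204 rad/s
For an in-line slider-crank, x = r cosθ + √(L² − r² sin²θ), so v = −rω sinθ·[1 + r cosθ/√(L² − r² sin²θ)].
With r = 0.044 m, L = 0.2103 m, θ = 32.2°: √(L² − r² sin²θ) = 0.20899 m.
v = −0.044·3.204·0.53288·[1 + 0.044·0.84619/0.20899] = -0.088518 m/s.
|v| = 0.088518 m/s = 88.518 mm/s.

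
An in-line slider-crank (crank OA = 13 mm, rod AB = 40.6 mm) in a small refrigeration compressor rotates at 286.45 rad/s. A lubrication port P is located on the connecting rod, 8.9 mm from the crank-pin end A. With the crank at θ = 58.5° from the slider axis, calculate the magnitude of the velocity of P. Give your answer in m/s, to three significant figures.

ω = 286.4 rad/s.  Crank-pin speed |V_A| = rω = 3.7238 m/s, perpendicular to OA.
Rod angle: sinφ = −(r/L) sinθ ⇒ φ = -15.844°; ω_rod = −rω cosθ/√(L²−r²sin²θ) = -49.816 rad/s.
V_P = V_A + ω_rod × AP, with AP = 0.0089 m along the rod.
Components: V_Px = −rω sinθ − a·ω_rod·sinφ = -3.2961 m/s;  V_Py = rω cosθ + a·ω_rod·cosφ = +1.5192 m/s.
|V_P| = √(V_Px² + V_Py²) = 3.6294 m/s.

3.63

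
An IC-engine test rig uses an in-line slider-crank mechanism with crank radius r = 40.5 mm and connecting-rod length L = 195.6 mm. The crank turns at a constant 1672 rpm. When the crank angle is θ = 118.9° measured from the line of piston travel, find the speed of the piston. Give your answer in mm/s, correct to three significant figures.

ω = 2π·1672/60 = 175.1 rad/s
For an in-line slider-crank, x = r cosθ + √(L² − r² sin²θ), so v = −rω sinθ·[1 + r cosθ/√(L² − r² sin²θ)].
With r = 0.0405 m, L = 0.1956 m, θ = 118.9°: √(L² − r² sin²θ) = 0.19236 m.
v = −0.0405·175.1·0.87546·[1 + 0.0405·-0.48328/0.19236] = -5.5764 m/s.
|v| = 5.5764 m/s = 5576.4 mm/s.

5580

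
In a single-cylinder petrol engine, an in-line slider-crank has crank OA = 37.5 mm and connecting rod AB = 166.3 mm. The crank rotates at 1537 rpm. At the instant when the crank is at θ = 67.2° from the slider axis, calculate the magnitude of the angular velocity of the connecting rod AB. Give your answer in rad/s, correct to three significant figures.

ω = 161 rad/s (converted from 1537 rpm).
The rod makes angle φ with the slider axis where L sinφ = r sinθ; differentiating, L cosφ·φ̇ = r ω cosθ.
L cosφ = √(L² − r² sin²θ) = 0.16267 m.
|ω_rod| = r ω |cosθ| / √(L² − r² sin²θ) = 0.0375·161·0.38752/0.16267 = 14.379 rad/s.

14.4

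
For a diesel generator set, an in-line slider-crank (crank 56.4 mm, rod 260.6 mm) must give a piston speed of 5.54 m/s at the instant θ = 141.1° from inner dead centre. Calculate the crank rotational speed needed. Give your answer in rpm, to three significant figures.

1800

For an in-line slider-crank, |v_piston| = rω|sinθ|·[1 + r cosθ/√(L² − r² sin²θ)].
With r = 0.0564 m, L = 0.2606 m, θ = 141.1°: the bracketed kinematic factor |dx/dθ| = 0.029396 m.
ω = v/|dx/dθ| = 5.54/0.029396 = 188.46 rad/s.
N = 60ω/(2π) = 1799.7 rpm.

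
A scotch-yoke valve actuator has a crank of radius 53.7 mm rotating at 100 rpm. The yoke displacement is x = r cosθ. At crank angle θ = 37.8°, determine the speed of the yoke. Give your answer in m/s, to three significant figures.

ω = 10.47 rad/s (from 100 rpm).
x = r cosθ ⇒ ẋ = −rω sinθ.
|v| = rω|sinθ| = 0.0537·10.47·|sin 37.8°| = 0.34467 m/s.

0.345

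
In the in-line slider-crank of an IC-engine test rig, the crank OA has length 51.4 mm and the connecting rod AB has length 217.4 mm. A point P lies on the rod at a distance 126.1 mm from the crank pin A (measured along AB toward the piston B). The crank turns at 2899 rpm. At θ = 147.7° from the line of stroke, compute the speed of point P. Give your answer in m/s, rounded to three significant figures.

ω = 303.6 rad/s.  Crank-pin speed |V_A| = rω = 15.604 m/s, perpendicular to OA.
Rod angle: sinφ = −(r/L) sinθ ⇒ φ = -7.258°; ω_rod = −rω cosθ/√(L²−r²sin²θ) = +61.16 rad/s.
V_P = V_A + ω_rod × AP, with AP = 0.1261 m along the rod.
Components: V_Px = −rω sinθ − a·ω_rod·sinφ = -7.3638 m/s;  V_Py = rω cosθ + a·ω_rod·cosφ = -5.5391 m/s.
|V_P| = √(V_Px² + V_Py²) = 9.2145 m/s.

9.21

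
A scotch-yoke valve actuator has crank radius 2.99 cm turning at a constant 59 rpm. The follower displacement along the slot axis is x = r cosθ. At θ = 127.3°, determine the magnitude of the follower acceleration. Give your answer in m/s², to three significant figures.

0.692

ω = 6.178 rad/s (from 59 rpm).
x = r cosθ ⇒ ẍ = −rω² cosθ (ω constant).
|a| = rω²|cosθ| = 0.0299·(6.178)²·|cos 127.3°| = 0.69167 m/s².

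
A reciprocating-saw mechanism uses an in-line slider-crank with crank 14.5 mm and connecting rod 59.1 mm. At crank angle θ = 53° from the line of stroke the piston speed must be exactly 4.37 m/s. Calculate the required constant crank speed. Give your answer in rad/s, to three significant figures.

328

For an in-line slider-crank, |v_piston| = rω|sinθ|·[1 + r cosθ/√(L² − r² sin²θ)].
With r = 0.0145 m, L = 0.0591 m, θ = 53°: the bracketed kinematic factor |dx/dθ| = 0.013324 m.
ω = v/|dx/dθ| = 4.37/0.013324 = 327.98 rad/s.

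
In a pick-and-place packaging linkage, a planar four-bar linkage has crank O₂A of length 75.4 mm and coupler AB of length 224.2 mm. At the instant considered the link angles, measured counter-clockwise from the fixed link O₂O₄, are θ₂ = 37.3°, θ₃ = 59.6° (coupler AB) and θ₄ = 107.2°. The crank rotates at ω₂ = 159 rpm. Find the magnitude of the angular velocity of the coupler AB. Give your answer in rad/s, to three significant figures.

7.12

ω₂ = 16.65 rad/s (from 159 rpm).
Differentiating the loop-closure r₂e^{iθ₂}+r₃e^{iθ₃}=r₁+r₄e^{iθ₄} gives r₂ω₂e^{iθ₂}+r₃ω₃e^{iθ₃}=r₄ω₄e^{iθ₄}.
Eliminating the other unknown: ω₃ = r₂ω₂ sin(θ₄−θ₂) / [r₃ sin(θ₃−θ₄)].
Numerator sine = +0.93909; denominator sine = -0.73846.
Result = 0.0754·16.65·(+0.93909) / (0.2242·(-0.73846)) = -7.1211 rad/s; magnitude 7.1211 rad/s.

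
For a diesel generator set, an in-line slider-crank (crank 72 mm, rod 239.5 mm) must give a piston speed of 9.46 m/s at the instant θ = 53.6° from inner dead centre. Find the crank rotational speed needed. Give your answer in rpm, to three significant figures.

For an in-line slider-crank, |v_piston| = rω|sinθ|·[1 + r cosθ/√(L² − r² sin²θ)].
With r = 0.072 m, L = 0.2395 m, θ = 53.6°: the bracketed kinematic factor |dx/dθ| = 0.068608 m.
ω = v/|dx/dθ| = 9.46/0.068608 = 137.89 rad/s.
N = 60ω/(2π) = 1316.7 rpm.

1320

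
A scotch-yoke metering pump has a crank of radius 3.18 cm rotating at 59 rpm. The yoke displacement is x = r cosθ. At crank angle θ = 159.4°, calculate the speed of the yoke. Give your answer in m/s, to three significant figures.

0.0691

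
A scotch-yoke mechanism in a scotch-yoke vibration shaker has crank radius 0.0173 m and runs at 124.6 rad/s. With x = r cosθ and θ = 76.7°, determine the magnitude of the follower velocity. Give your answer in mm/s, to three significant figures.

2100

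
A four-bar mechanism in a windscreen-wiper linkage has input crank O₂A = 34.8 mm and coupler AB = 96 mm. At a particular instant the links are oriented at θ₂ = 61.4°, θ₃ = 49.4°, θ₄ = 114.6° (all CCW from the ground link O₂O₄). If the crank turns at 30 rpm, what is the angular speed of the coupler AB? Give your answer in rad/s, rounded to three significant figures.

ω₂ = 3.142 rad/s (from 30 rpm).
Differentiating the loop-closure r₂e^{iθ₂}+r₃e^{iθ₃}=r₁+r₄e^{iθ₄} gives r₂ω₂e^{iθ₂}+r₃ω₃e^{iθ₃}=r₄ω₄e^{iθ₄}.
Eliminating the other unknown: ω₃ = r₂ω₂ sin(θ₄−θ₂) / [r₃ sin(θ₃−θ₄)].
Numerator sine = +0.80073; denominator sine = -0.90778.
Result = 0.0348·3.142·(+0.80073) / (0.096·(-0.90778)) = -1.0045 rad/s; magnitude 1.0045 rad/s.

1.00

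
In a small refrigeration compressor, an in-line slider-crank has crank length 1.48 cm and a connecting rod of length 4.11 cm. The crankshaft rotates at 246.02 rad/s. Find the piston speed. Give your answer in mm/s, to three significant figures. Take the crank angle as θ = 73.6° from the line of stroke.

ω = 246 rad/s
For an in-line slider-crank, x = r cosθ + √(L² − r² sin²θ), so v = −rω sinθ·[1 + r cosθ/√(L² − r² sin²θ)].
With r = 0.0148 m, L = 0.0411 m, θ = 73.6°: √(L² − r² sin²θ) = 0.03857 m.
v = −0.0148·246·0.95931·[1 + 0.0148·0.28234/0.03857] = -3.8714 m/s.
|v| = 3.8714 m/s = 3871.4 mm/s.

3870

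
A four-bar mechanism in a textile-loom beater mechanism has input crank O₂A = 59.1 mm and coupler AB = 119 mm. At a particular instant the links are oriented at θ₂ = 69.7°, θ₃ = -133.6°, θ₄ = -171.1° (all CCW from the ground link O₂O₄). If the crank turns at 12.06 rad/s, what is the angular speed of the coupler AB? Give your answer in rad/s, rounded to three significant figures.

ω₂ = 12.06 rad/s
Differentiating the loop-closure r₂e^{iθ₂}+r₃e^{iθ₃}=r₁+r₄e^{iθ₄} gives r₂ω₂e^{iθ₂}+r₃ω₃e^{iθ₃}=r₄ω₄e^{iθ₄}.
Eliminating the other unknown: ω₃ = r₂ω₂ sin(θ₄−θ₂) / [r₃ sin(θ₃−θ₄)].
Numerator sine = +0.87292; denominator sine = +0.60876.
Result = 0.0591·12.06·(+0.87292) / (0.119·(+0.60876)) = +8.5885 rad/s; magnitude 8.5885 rad/s.

8.59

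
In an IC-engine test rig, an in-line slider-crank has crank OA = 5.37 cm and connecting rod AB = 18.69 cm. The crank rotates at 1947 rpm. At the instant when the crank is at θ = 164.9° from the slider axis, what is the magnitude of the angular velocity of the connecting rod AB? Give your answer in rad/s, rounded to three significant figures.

56.7

ω = 203.9 rad/s (converted from 1947 rpm).
The rod makes angle φ with the slider axis where L sinφ = r sinθ; differentiating, L cosφ·φ̇ = r ω cosθ.
L cosφ = √(L² − r² sin²θ) = 0.18638 m.
|ω_rod| = r ω |cosθ| / √(L² − r² sin²θ) = 0.0537·203.9·0.96547/0.18638 = 56.718 rad/s.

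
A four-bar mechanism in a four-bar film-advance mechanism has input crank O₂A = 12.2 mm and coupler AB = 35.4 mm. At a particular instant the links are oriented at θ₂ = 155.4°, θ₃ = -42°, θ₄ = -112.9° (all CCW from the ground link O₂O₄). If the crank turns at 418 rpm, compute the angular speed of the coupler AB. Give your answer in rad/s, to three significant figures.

16.0

ω₂ = 43.77 rad/s (from 418 rpm).
Differentiating the loop-closure r₂e^{iθ₂}+r₃e^{iθ₃}=r₁+r₄e^{iθ₄} gives r₂ω₂e^{iθ₂}+r₃ω₃e^{iθ₃}=r₄ω₄e^{iθ₄}.
Eliminating the other unknown: ω₃ = r₂ω₂ sin(θ₄−θ₂) / [r₃ sin(θ₃−θ₄)].
Numerator sine = +0.99956; denominator sine = +0.94495.
Result = 0.0122·43.77·(+0.99956) / (0.0354·(+0.94495)) = +15.957 rad/s; magnitude 15.957 rad/s.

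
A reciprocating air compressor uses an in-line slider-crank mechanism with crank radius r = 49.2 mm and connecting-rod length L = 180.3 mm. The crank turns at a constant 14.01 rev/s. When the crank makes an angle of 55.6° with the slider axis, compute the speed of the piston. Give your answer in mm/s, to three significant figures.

ω = 2π·14 = 88.03 rad/s
For an in-line slider-crank, x = r cosθ + √(L² − r² sin²θ), so v = −rω sinθ·[1 + r cosθ/√(L² − r² sin²θ)].
With r = 0.0492 m, L = 0.1803 m, θ = 55.6°: √(L² − r² sin²θ) = 0.17567 m.
v = −0.0492·88.03·0.82511·[1 + 0.0492·0.56497/0.17567] = -4.139 m/s.
|v| = 4.139 m/s = 4139 mm/s.

4140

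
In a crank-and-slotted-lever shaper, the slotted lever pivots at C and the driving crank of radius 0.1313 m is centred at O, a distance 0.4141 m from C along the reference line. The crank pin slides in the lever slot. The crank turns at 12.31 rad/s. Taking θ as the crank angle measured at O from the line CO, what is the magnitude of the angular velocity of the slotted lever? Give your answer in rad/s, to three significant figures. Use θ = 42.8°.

2.62

ω = 12.31 rad/s
Crank pin A relative to C: A = (d + r cosθ, r sinθ); lever angle φ = atan2(r sinθ, d + r cosθ).
Differentiating tanφ: φ̇ = rω(d cosθ + r)/(d² + r² + 2dr cosθ).
d² + r² + 2dr cosθ = |CA|² = 0.268506 m²;  d cosθ + r = +0.43514 m.
|ω_lever| = |0.1313·12.31·+0.43514| / 0.268506 = 2.6194 rad/s.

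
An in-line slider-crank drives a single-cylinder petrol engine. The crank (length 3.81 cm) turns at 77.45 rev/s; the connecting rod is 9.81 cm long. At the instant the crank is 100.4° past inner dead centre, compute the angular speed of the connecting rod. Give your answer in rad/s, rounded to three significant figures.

36.9

ω = 486.6 rad/s (converted from 77.45 rev/s).
The rod makes angle φ with the slider axis where L sinφ = r sinθ; differentiating, L cosφ·φ̇ = r ω cosθ.
L cosφ = √(L² − r² sin²θ) = 0.09066 m.
|ω_rod| = r ω |cosθ| / √(L² − r² sin²θ) = 0.0381·486.6·0.18052/0.09066 = 36.917 rad/s.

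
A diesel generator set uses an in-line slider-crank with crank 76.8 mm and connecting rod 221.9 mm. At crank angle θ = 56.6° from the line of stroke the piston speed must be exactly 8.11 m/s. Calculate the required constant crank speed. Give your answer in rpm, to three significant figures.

1010

For an in-line slider-crank, |v_piston| = rω|sinθ|·[1 + r cosθ/√(L² − r² sin²θ)].
With r = 0.0768 m, L = 0.2219 m, θ = 56.6°: the bracketed kinematic factor |dx/dθ| = 0.076876 m.
ω = v/|dx/dθ| = 8.11/0.076876 = 105.49 rad/s.
N = 60ω/(2π) = 1007.4 rpm.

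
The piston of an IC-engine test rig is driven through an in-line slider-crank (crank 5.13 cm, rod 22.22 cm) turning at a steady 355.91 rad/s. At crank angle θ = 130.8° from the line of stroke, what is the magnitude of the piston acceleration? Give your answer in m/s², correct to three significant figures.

ω = 355.9 rad/s
x(θ) = r cosθ + √(L² − r² sin²θ); with ω constant, a = ω²·d²x/dθ².
d²x/dθ² = −r cosθ − r²(cos2θ)/√u − r⁴ sin²2θ/(4u^{3/2}),  u = L² − r² sin²θ = 0.0478648 m².
Substituting r = 0.0513 m, L = 0.2222 m, θ = 130.8°: d²x/dθ² = +0.035116 m.
a = ω²·d²x/dθ² = (355.9)²·(+0.035116) = +4448.2 m/s²;  |a| = 4448.2 m/s².

4450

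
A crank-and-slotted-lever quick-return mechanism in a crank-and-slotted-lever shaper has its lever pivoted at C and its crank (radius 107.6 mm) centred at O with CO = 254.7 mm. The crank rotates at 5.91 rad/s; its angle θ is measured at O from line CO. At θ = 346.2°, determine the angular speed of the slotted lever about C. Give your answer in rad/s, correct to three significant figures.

1.74

ω = 5.91 rad/s
Crank pin A relative to C: A = (d + r cosθ, r sinθ); lever angle φ = atan2(r sinθ, d + r cosθ).
Differentiating tanφ: φ̇ = rω(d cosθ + r)/(d² + r² + 2dr cosθ).
d² + r² + 2dr cosθ = |CA|² = 0.129679 m²;  d cosθ + r = +0.35495 m.
|ω_lever| = |0.1076·5.91·+0.35495| / 0.129679 = 1.7406 rad/s.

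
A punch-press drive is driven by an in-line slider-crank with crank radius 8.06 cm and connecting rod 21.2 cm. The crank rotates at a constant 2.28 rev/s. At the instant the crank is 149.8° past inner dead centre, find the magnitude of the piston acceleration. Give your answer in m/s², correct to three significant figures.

10.9

ω = 2π·2.28 = 14.33 rad/s
x(θ) = r cosθ + √(L² − r² sin²θ); with ω constant, a = ω²·d²x/dθ².
d²x/dθ² = −r cosθ − r²(cos2θ)/√u − r⁴ sin²2θ/(4u^{3/2}),  u = L² − r² sin²θ = 0.0433002 m².
Substituting r = 0.0806 m, L = 0.212 m, θ = 149.8°: d²x/dθ² = +0.053355 m.
a = ω²·d²x/dθ² = (14.33)²·(+0.053355) = +10.95 m/s²;  |a| = 10.95 m/s².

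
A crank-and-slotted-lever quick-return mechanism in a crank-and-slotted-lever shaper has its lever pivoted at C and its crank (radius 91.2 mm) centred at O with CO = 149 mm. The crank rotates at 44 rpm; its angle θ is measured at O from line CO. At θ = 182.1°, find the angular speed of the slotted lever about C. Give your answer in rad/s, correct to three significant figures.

ω = 4.608 rad/s (from 44 rpm).
Crank pin A relative to C: A = (d + r cosθ, r sinθ); lever angle φ = atan2(r sinθ, d + r cosθ).
Differentiating tanφ: φ̇ = rω(d cosθ + r)/(d² + r² + 2dr cosθ).
d² + r² + 2dr cosθ = |CA|² = 0.00335909 m²;  d cosθ + r = -0.0577 m.
|ω_lever| = |0.0912·4.608·-0.0577| / 0.00335909 = 7.2182 rad/s.

7.22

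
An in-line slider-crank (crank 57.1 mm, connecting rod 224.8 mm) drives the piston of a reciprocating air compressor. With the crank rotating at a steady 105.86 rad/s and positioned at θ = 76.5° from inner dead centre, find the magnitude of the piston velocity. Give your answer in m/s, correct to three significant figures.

6.24

ω = 105.9 rad/s
For an in-line slider-crank, x = r cosθ + √(L² − r² sin²θ), so v = −rω sinθ·[1 + r cosθ/√(L² − r² sin²θ)].
With r = 0.0571 m, L = 0.2248 m, θ = 76.5°: √(L² − r² sin²θ) = 0.21784 m.
v = −0.0571·105.9·0.97237·[1 + 0.0571·0.23345/0.21784] = -6.2373 m/s.
|v| = 6.2373 m/s.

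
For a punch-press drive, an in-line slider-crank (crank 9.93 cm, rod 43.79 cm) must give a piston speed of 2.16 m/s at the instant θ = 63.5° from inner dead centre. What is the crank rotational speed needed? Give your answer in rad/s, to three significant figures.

22.0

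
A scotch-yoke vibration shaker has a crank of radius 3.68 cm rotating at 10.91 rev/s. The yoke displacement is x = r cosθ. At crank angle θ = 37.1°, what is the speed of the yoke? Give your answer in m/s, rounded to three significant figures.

ω = 68.55 rad/s (from 10.91 rev/s).
x = r cosθ ⇒ ẋ = −rω sinθ.
|v| = rω|sinθ| = 0.0368·68.55·|sin 37.1°| = 1.5217 m/s.

1.52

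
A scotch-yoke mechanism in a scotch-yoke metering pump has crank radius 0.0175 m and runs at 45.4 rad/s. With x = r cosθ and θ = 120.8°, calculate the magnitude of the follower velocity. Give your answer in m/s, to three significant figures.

0.682

ω = 45.4 rad/s
x = r cosθ ⇒ ẋ = −rω sinθ.
|v| = rω|sinθ| = 0.0175·45.4·|sin 120.8°| = 0.68244 m/s.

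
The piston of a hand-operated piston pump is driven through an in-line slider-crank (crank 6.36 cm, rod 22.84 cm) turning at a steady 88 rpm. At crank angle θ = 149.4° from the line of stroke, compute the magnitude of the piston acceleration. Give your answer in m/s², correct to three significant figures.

ω = 2π·88/60 = 9.215 rad/s
x(θ) = r cosθ + √(L² − r² sin²θ); with ω constant, a = ω²·d²x/dθ².
d²x/dθ² = −r cosθ − r²(cos2θ)/√u − r⁴ sin²2θ/(4u^{3/2}),  u = L² − r² sin²θ = 0.0511184 m².
Substituting r = 0.0636 m, L = 0.2284 m, θ = 149.4°: d²x/dθ² = +0.045853 m.
a = ω²·d²x/dθ² = (9.215)²·(+0.045853) = +3.8939 m/s²;  |a| = 3.8939 m/s².

3.89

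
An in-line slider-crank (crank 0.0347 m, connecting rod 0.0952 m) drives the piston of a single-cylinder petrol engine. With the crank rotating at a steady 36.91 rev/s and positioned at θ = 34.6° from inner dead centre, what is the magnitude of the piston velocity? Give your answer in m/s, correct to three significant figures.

5.97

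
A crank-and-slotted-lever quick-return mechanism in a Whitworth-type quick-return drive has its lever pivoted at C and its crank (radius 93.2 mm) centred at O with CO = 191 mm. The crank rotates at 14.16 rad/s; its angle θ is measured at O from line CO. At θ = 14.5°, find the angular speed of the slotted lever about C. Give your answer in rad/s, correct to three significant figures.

ω = 14.16 rad/s
Crank pin A relative to C: A = (d + r cosθ, r sinθ); lever angle φ = atan2(r sinθ, d + r cosθ).
Differentiating tanφ: φ̇ = rω(d cosθ + r)/(d² + r² + 2dr cosθ).
d² + r² + 2dr cosθ = |CA|² = 0.0796356 m²;  d cosθ + r = +0.27812 m.
|ω_lever| = |0.0932·14.16·+0.27812| / 0.0796356 = 4.6089 rad/s.

4.61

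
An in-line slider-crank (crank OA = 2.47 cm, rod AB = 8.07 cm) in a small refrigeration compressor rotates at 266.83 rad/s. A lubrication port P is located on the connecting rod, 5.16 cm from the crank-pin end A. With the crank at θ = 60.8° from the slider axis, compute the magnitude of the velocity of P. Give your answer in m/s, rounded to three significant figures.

ω = 266.8 rad/s.  Crank-pin speed |V_A| = rω = 6.5907 m/s, perpendicular to OA.
Rod angle: sinφ = −(r/L) sinθ ⇒ φ = -15.496°; ω_rod = −rω cosθ/√(L²−r²sin²θ) = -41.346 rad/s.
V_P = V_A + ω_rod × AP, with AP = 0.0516 m along the rod.
Components: V_Px = −rω sinθ − a·ω_rod·sinφ = -6.3232 m/s;  V_Py = rω cosθ + a·ω_rod·cosφ = +1.1594 m/s.
|V_P| = √(V_Px² + V_Py²) = 6.4286 m/s.

6.43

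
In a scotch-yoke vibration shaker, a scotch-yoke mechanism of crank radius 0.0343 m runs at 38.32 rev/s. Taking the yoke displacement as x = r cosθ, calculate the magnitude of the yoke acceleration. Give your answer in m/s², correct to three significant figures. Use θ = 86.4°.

125

ω = 240.8 rad/s (from 38.32 rev/s).
x = r cosθ ⇒ ẍ = −rω² cosθ (ω constant).
|a| = rω²|cosθ| = 0.0343·(240.8)²·|cos 86.4°| = 124.85 m/s².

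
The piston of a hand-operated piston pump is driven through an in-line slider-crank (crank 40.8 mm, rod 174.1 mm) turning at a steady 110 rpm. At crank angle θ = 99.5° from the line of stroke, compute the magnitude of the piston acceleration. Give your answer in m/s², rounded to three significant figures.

2.12

ω = 2π·110/60 = 11.52 rad/s
x(θ) = r cosθ + √(L² − r² sin²θ); with ω constant, a = ω²·d²x/dθ².
d²x/dθ² = −r cosθ − r²(cos2θ)/√u − r⁴ sin²2θ/(4u^{3/2}),  u = L² − r² sin²θ = 0.0286915 m².
Substituting r = 0.0408 m, L = 0.1741 m, θ = 99.5°: d²x/dθ² = +0.016011 m.
a = ω²·d²x/dθ² = (11.52)²·(+0.016011) = +2.1245 m/s²;  |a| = 2.1245 m/s².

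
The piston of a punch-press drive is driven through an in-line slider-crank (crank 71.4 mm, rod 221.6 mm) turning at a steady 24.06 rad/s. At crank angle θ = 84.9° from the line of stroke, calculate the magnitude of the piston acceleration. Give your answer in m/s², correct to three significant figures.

ω = 24.06 rad/s
x(θ) = r cosθ + √(L² − r² sin²θ); with ω constant, a = ω²·d²x/dθ².
d²x/dθ² = −r cosθ − r²(cos2θ)/√u − r⁴ sin²2θ/(4u^{3/2}),  u = L² − r² sin²θ = 0.0440489 m².
Substituting r = 0.0714 m, L = 0.2216 m, θ = 84.9°: d²x/dθ² = +0.017537 m.
a = ω²·d²x/dθ² = (24.06)²·(+0.017537) = +10.152 m/s²;  |a| = 10.152 m/s².

10.2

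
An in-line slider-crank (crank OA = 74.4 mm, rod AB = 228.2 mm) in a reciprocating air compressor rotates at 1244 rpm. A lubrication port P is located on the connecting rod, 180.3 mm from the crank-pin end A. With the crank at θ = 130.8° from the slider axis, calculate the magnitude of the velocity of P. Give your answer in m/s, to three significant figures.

6.21

ω = 130.3 rad/s.  Crank-pin speed |V_A| = rω = 9.6922 m/s, perpendicular to OA.
Rod angle: sinφ = −(r/L) sinθ ⇒ φ = -14.288°; ω_rod = −rω cosθ/√(L²−r²sin²θ) = +28.638 rad/s.
V_P = V_A + ω_rod × AP, with AP = 0.1803 m along the rod.
Components: V_Px = −rω sinθ − a·ω_rod·sinφ = -6.0626 m/s;  V_Py = rω cosθ + a·ω_rod·cosφ = -1.3293 m/s.
|V_P| = √(V_Px² + V_Py²) = 6.2066 m/s.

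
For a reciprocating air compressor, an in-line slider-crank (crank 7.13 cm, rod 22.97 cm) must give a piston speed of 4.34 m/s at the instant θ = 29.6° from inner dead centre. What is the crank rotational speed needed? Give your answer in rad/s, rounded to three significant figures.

For an in-line slider-crank, |v_piston| = rω|sinθ|·[1 + r cosθ/√(L² − r² sin²θ)].
With r = 0.0713 m, L = 0.2297 m, θ = 29.6°: the bracketed kinematic factor |dx/dθ| = 0.044837 m.
ω = v/|dx/dθ| = 4.34/0.044837 = 96.795 rad/s.

96.8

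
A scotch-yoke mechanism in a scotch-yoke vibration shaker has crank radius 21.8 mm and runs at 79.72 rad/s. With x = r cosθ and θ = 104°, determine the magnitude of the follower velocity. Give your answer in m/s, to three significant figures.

1.69

ω = 79.72 rad/s
x = r cosθ ⇒ ẋ = −rω sinθ.
|v| = rω|sinθ| = 0.0218·79.72·|sin 104°| = 1.6863 m/s.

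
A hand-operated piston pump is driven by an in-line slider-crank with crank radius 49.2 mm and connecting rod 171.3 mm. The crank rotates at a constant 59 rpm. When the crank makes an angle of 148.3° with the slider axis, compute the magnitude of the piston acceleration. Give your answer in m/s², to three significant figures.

ω = 2π·59/60 = 6.178 rad/s
x(θ) = r cosθ + √(L² − r² sin²θ); with ω constant, a = ω²·d²x/dθ².
d²x/dθ² = −r cosθ − r²(cos2θ)/√u − r⁴ sin²2θ/(4u^{3/2}),  u = L² − r² sin²θ = 0.0286753 m².
Substituting r = 0.0492 m, L = 0.1713 m, θ = 148.3°: d²x/dθ² = +0.035218 m.
a = ω²·d²x/dθ² = (6.178)²·(+0.035218) = +1.3444 m/s²;  |a| = 1.3444 m/s².

1.34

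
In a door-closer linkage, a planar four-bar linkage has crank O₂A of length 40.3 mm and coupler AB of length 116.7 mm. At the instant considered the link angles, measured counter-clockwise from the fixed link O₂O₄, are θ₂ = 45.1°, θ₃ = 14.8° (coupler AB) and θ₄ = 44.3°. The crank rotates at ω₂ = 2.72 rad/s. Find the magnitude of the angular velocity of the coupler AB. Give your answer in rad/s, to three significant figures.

ω₂ = 2.72 rad/s
Differentiating the loop-closure r₂e^{iθ₂}+r₃e^{iθ₃}=r₁+r₄e^{iθ₄} gives r₂ω₂e^{iθ₂}+r₃ω₃e^{iθ₃}=r₄ω₄e^{iθ₄}.
Eliminating the other unknown: ω₃ = r₂ω₂ sin(θ₄−θ₂) / [r₃ sin(θ₃−θ₄)].
Numerator sine = -0.01396; denominator sine = -0.49242.
Result = 0.0403·2.72·(-0.01396) / (0.1167·(-0.49242)) = +0.026633 rad/s; magnitude 0.026633 rad/s.

0.0266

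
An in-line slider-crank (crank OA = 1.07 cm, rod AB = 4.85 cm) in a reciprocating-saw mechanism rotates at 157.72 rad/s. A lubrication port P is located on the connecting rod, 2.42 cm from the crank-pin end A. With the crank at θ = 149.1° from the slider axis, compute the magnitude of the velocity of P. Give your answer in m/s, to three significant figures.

1.07

ω = 157.7 rad/s.  Crank-pin speed |V_A| = rω = 1.6876 m/s, perpendicular to OA.
Rod angle: sinφ = −(r/L) sinθ ⇒ φ = -6.505°; ω_rod = −rω cosθ/√(L²−r²sin²θ) = +30.051 rad/s.
V_P = V_A + ω_rod × AP, with AP = 0.0242 m along the rod.
Components: V_Px = −rω sinθ − a·ω_rod·sinφ = -0.78426 m/s;  V_Py = rω cosθ + a·ω_rod·cosφ = -0.72553 m/s.
|V_P| = √(V_Px² + V_Py²) = 1.0684 m/s.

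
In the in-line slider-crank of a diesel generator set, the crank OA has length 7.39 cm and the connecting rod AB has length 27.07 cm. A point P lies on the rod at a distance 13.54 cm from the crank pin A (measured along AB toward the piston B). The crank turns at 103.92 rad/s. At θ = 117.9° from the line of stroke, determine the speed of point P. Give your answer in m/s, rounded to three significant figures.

ω = 103.9 rad/s.  Crank-pin speed |V_A| = rω = 7.6797 m/s, perpendicular to OA.
Rod angle: sinφ = −(r/L) sinθ ⇒ φ = -13.961°; ω_rod = −rω cosθ/√(L²−r²sin²θ) = +13.679 rad/s.
V_P = V_A + ω_rod × AP, with AP = 0.1354 m along the rod.
Components: V_Px = −rω sinθ − a·ω_rod·sinφ = -6.3402 m/s;  V_Py = rω cosθ + a·ω_rod·cosφ = -1.7961 m/s.
|V_P| = √(V_Px² + V_Py²) = 6.5897 m/s.

6.59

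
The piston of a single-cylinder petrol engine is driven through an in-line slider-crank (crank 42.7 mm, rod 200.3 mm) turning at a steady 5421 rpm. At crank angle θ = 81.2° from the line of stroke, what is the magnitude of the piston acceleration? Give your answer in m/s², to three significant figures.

752

ω = 2π·5421/60 = 567.7 rad/s
x(θ) = r cosθ + √(L² − r² sin²θ); with ω constant, a = ω²·d²x/dθ².
d²x/dθ² = −r cosθ − r²(cos2θ)/√u − r⁴ sin²2θ/(4u^{3/2}),  u = L² − r² sin²θ = 0.0383395 m².
Substituting r = 0.0427 m, L = 0.2003 m, θ = 81.2°: d²x/dθ² = +0.0023333 m.
a = ω²·d²x/dθ² = (567.7)²·(+0.0023333) = +751.94 m/s²;  |a| = 751.94 m/s².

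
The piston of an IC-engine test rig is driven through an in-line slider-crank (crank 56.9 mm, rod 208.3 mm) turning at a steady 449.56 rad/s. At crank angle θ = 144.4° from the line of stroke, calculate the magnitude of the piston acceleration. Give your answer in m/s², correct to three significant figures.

ω = 449.6 rad/s
x(θ) = r cosθ + √(L² − r² sin²θ); with ω constant, a = ω²·d²x/dθ².
d²x/dθ² = −r cosθ − r²(cos2θ)/√u − r⁴ sin²2θ/(4u^{3/2}),  u = L² − r² sin²θ = 0.0422918 m².
Substituting r = 0.0569 m, L = 0.2083 m, θ = 144.4°: d²x/dθ² = +0.040922 m.
a = ω²·d²x/dθ² = (449.6)²·(+0.040922) = +8270.5 m/s²;  |a| = 8270.5 m/s².

8270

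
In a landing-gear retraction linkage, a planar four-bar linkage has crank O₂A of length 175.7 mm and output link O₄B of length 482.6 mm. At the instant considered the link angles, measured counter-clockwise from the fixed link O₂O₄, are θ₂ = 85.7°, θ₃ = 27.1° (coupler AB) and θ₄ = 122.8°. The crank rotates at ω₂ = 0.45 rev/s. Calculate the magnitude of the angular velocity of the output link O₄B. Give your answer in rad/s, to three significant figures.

ω₂ = 2.827 rad/s (from 0.45 rev/s).
Differentiating the loop-closure r₂e^{iθ₂}+r₃e^{iθ₃}=r₁+r₄e^{iθ₄} gives r₂ω₂e^{iθ₂}+r₃ω₃e^{iθ₃}=r₄ω₄e^{iθ₄}.
Eliminating the other unknown: ω₄ = r₂ω₂ sin(θ₂−θ₃) / [r₄ sin(θ₄−θ₃)].
Numerator sine = +0.85355; denominator sine = +0.99506.
Result = 0.1757·2.827·(+0.85355) / (0.4826·(+0.99506)) = +0.883 rad/s; magnitude 0.883 rad/s.

0.883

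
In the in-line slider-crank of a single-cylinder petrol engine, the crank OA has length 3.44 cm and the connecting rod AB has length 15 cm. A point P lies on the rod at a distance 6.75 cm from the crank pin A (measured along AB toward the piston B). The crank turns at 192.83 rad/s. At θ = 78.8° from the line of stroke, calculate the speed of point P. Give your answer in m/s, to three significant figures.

ω = 192.8 rad/s.  Crank-pin speed |V_A| = rω = 6.6334 m/s, perpendicular to OA.
Rod angle: sinφ = −(r/L) sinθ ⇒ φ = -13.001°; ω_rod = −rω cosθ/√(L²−r²sin²θ) = -8.8155 rad/s.
V_P = V_A + ω_rod × AP, with AP = 0.0675 m along the rod.
Components: V_Px = −rω sinθ − a·ω_rod·sinφ = -6.6409 m/s;  V_Py = rω cosθ + a·ω_rod·cosφ = +0.70863 m/s.
|V_P| = √(V_Px² + V_Py²) = 6.6786 m/s.

6.68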